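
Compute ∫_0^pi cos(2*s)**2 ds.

Use the identity cos^2(2*s) = (1 + cos(4*s))/2.
An antiderivative is F(s) = s/2 + sin(4*s)/8.
Then F(pi) - F(0) = (pi/2) - (0) = pi/2.

pi/2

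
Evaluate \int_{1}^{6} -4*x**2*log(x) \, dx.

-288*log(3) - 288*log(2) + 860/9

Integrate by parts once (u = ln x, dv = -4*x**2 dx).
An antiderivative is F(x) = -4*x**3*(3*log(x) - 1)/9.
Then F(6) - F(1) = (-288*log(3) - 288*log(2) + 96) - (4/9) = -288*log(3) - 288*log(2) + 860/9.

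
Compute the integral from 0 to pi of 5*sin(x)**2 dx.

5*pi/2

Use the identity sin^2(x) = (1 - cos(2*x))/2.
An antiderivative is F(x) = 5*x/2 - 5*sin(2*x)/4.
Then F(pi) - F(0) = (5*pi/2) - (0) = 5*pi/2.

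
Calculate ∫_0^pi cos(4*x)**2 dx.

pi/2

Use the identity cos^2(4*x) = (1 + cos(8*x))/2.
An antiderivative is F(x) = x/2 + sin(8*x)/16.
Then F(pi) - F(0) = (pi/2) - (0) = pi/2.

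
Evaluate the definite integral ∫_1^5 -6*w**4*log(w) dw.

Integrate by parts once (u = ln w, dv = -6*w**4 dw).
An antiderivative is F(w) = -6*w**5*(5*log(w) - 1)/25.
Then F(5) - F(1) = (750 - 3750*log(5)) - (6/25) = 18744/25 - 3750*log(5).

18744/25 - 3750*log(5)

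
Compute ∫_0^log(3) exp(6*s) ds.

364/3

Let u = exp(s), so du = exp(s) ds. When s = 0, u = 1; when s = log(3), u = 3.
The integral becomes ∫ u**5 du from 1 to 3, with antiderivative u**6/6.
Back in s: F(s) = exp(6*s)/6.
Then F(log(3)) - F(0) = (243/2) - (1/6) = 364/3.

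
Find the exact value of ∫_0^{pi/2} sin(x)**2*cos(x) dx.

1/3

Let u = sin(x), so du = cos(x) dx. When x = 0, u = 0; when x = pi/2, u = 1.
The integral becomes ∫ u**2 du from 0 to 1, with antiderivative u**3/3.
Back in x: F(x) = sin(x)**3/3.
Then F(pi/2) - F(0) = (1/3) - (0) = 1/3.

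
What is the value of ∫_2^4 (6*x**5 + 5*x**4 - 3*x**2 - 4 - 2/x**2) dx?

By the power rule, an antiderivative is F(x) = x**6 + x**5 - x**3 - 4*x + 2/x.
Then F(4) - F(2) = (10081/2) - (81) = 9919/2.

9919/2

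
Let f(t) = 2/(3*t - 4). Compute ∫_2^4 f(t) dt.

An antiderivative is F(t) = 2*log(3*t - 4)/3.
Then F(4) - F(2) = (log(4)) - (2*log(2)/3) = 4*log(2)/3.

4*log(2)/3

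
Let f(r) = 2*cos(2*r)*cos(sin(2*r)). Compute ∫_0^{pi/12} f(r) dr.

sin(1/2)

Let u = sin(2*r), so du = 2*cos(2*r) dr. When r = 0, u = 0; when r = pi/12, u = 1/2.
The integral becomes ∫ cos(u) du from 0 to 1/2, with antiderivative sin(u).
Back in r: F(r) = sin(sin(2*r)).
Then F(pi/12) - F(0) = (sin(1/2)) - (0) = sin(1/2).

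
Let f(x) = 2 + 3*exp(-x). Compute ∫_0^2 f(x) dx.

An antiderivative is F(x) = 2*x - 3*exp(-x).
Then F(2) - F(0) = (4 - 3*exp(-2)) - (-3) = 7 - 3*exp(-2).

7 - 3*exp(-2)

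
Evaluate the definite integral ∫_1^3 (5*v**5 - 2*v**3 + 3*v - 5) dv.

By the power rule, an antiderivative is F(v) = 5*v**6/6 - v**4/2 + 3*v**2/2 - 5*v.
Then F(3) - F(1) = (1131/2) - (-19/6) = 1706/3.

1706/3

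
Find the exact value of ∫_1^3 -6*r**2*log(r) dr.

Integrate by parts once (u = ln r, dv = -6*r**2 dr).
An antiderivative is F(r) = -2*r**3*(3*log(r) - 1)/3.
Then F(3) - F(1) = (18 - 54*log(3)) - (2/3) = 52/3 - 54*log(3).

52/3 - 54*log(3)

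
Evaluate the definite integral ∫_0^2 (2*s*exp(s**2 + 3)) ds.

Let u = s**2 + 3, so du = 2*s ds. When s = 0, u = 3; when s = 2, u = 7.
The integral becomes ∫ exp(u) du from 3 to 7, with antiderivative exp(u).
Back in s: F(s) = exp(s**2 + 3).
Then F(2) - F(0) = (exp(7)) - (exp(3)) = -exp(3) + exp(7).

-exp(3) + exp(7)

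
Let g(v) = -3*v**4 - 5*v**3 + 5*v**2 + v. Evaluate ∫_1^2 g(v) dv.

By the power rule, an antiderivative is F(v) = -3*v**5/5 - 5*v**4/4 + 5*v**3/3 + v**2/2.
Then F(2) - F(1) = (-358/15) - (19/60) = -1451/60.

-1451/60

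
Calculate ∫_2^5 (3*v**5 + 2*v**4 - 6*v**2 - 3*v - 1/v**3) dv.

1750419/200

By the power rule, an antiderivative is F(v) = v**6/2 + 2*v**5/5 - 2*v**3 - 3*v**2/2 + 1/(2*v**2).
Then F(5) - F(2) = (438751/50) - (917/40) = 1750419/200.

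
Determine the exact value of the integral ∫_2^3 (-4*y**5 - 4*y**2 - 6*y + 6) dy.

-1433/3

By the power rule, an antiderivative is F(y) = -2*y**6/3 - 4*y**3/3 - 3*y**2 + 6*y.
Then F(3) - F(2) = (-531) - (-160/3) = -1433/3.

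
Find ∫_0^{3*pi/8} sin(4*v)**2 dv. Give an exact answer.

Use the identity sin^2(4*v) = (1 - cos(8*v))/2.
An antiderivative is F(v) = v/2 - sin(8*v)/16.
Then F(3*pi/8) - F(0) = (3*pi/16) - (0) = 3*pi/16.

3*pi/16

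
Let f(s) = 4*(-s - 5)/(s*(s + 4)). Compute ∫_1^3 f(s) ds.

Factor the denominator: s**2 + 4*s = (s + 4)s.
Partial fractions: 4*(-s - 5)/(s*(s + 4)) = 1/(s + 4) - 5/s.
An antiderivative is F(s) = -5*log(s) + log(s + 4).
Then F(3) - F(1) = (-5*log(3) + log(7)) - (log(5)) = -5*log(3) - log(5) + log(7).

-5*log(3) - log(5) + log(7)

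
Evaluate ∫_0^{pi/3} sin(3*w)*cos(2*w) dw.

Use the identity sin(3*w)cos(2*w) = [sin(5*w) + sin(w)]/2.
An antiderivative is F(w) = -cos(w)/2 - cos(5*w)/10.
Then F(pi/3) - F(0) = (-3/10) - (-3/5) = 3/10.

3/10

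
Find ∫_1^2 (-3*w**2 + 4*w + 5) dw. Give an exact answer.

4

By the power rule, an antiderivative is F(w) = -w**3 + 2*w**2 + 5*w.
Then F(2) - F(1) = (10) - (6) = 4.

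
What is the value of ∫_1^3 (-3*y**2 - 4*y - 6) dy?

-54

By the power rule, an antiderivative is F(y) = -y**3 - 2*y**2 - 6*y.
Then F(3) - F(1) = (-63) - (-9) = -54.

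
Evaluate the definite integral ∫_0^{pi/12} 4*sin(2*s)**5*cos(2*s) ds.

1/192

Let u = sin(2*s), so du = 2*cos(2*s) ds. When s = 0, u = 0; when s = pi/12, u = 1/2.
The integral becomes 2·∫ u**5 du from 0 to 1/2, with antiderivative u**6/3.
Back in s: F(s) = sin(2*s)**6/3.
Then F(pi/12) - F(0) = (1/192) - (0) = 1/192.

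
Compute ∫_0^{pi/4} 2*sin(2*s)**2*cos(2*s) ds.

1/3

Let u = sin(2*s), so du = 2*cos(2*s) ds. When s = 0, u = 0; when s = pi/4, u = 1.
The integral becomes ∫ u**2 du from 0 to 1, with antiderivative u**3/3.
Back in s: F(s) = sin(2*s)**3/3.
Then F(pi/4) - F(0) = (1/3) - (0) = 1/3.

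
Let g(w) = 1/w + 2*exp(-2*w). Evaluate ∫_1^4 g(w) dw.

An antiderivative is F(w) = log(w) - exp(-2*w).
Then F(4) - F(1) = ((-1 + log(4**exp(8)))*exp(-8)) - (-exp(-2)) = (-1 + exp(6) + log(4**exp(8)))*exp(-8).

(-1 + exp(6) + log(4**exp(8)))*exp(-8)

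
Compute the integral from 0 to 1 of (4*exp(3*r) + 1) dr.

-1/3 + 4*exp(3)/3

An antiderivative is F(r) = 4*exp(3*r)/3 + r.
Then F(1) - F(0) = (1 + 4*exp(3)/3) - (4/3) = -1/3 + 4*exp(3)/3.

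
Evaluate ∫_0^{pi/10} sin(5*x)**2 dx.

pi/20

Use the identity sin^2(5*x) = (1 - cos(10*x))/2.
An antiderivative is F(x) = x/2 - sin(10*x)/20.
Then F(pi/10) - F(0) = (pi/20) - (0) = pi/20.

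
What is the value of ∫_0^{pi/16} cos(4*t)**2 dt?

1/16 + pi/32

Use the identity cos^2(4*t) = (1 + cos(8*t))/2.
An antiderivative is F(t) = t/2 + sin(8*t)/16.
Then F(pi/16) - F(0) = (1/16 + pi/32) - (0) = 1/16 + pi/32.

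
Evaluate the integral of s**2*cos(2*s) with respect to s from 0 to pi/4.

Integrate by parts twice (u = s^2, dv = cos(2*s) ds).
An antiderivative is F(s) = s**2*sin(2*s)/2 + s*cos(2*s)/2 - sin(2*s)/4.
Then F(pi/4) - F(0) = (-1/4 + pi**2/32) - (0) = -1/4 + pi**2/32.

-1/4 + pi**2/32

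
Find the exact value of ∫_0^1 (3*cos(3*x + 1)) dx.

-sin(1) + sin(4)

Let u = 3*x + 1, so du = 3 dx. When x = 0, u = 1; when x = 1, u = 4.
The integral becomes ∫ cos(u) du from 1 to 4, with antiderivative sin(u).
Back in x: F(x) = sin(3*x + 1).
Then F(1) - F(0) = (sin(4)) - (sin(1)) = -sin(1) + sin(4).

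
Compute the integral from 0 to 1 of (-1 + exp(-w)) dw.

An antiderivative is F(w) = -w - exp(-w).
Then F(1) - F(0) = (-1 - exp(-1)) - (-1) = -exp(-1).

-exp(-1)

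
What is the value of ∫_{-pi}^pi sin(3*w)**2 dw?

pi

Use the identity sin^2(3*w) = (1 - cos(6*w))/2.
An antiderivative is F(w) = w/2 - sin(6*w)/12.
Then F(pi) - F(-pi) = (pi/2) - (-pi/2) = pi.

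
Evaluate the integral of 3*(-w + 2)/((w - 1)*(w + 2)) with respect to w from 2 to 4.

log(16/27)

Factor the denominator: w**2 + w - 2 = (w + 2)(w - 1).
Partial fractions: 3*(-w + 2)/((w - 1)*(w + 2)) = -4/(w + 2) + 1/(w - 1).
An antiderivative is F(w) = log(w - 1) - 4*log(w + 2).
Then F(4) - F(2) = (-3*log(3) - 4*log(2)) - (-8*log(2)) = log(16/27).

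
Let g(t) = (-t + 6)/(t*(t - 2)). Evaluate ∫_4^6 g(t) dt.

Factor the denominator: t**2 - 2*t = t(t - 2).
Partial fractions: (-t + 6)/(t*(t - 2)) = -3/t + 2/(t - 2).
An antiderivative is F(t) = -3*log(t) + 2*log(t - 2).
Then F(6) - F(4) = (log(2/27)) - (-log(16)) = log(32/27).

log(32/27)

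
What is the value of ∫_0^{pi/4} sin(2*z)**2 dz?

Use the identity sin^2(2*z) = (1 - cos(4*z))/2.
An antiderivative is F(z) = z/2 - sin(4*z)/8.
Then F(pi/4) - F(0) = (pi/8) - (0) = pi/8.

pi/8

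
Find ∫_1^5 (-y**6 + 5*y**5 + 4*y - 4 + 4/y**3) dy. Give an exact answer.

By the power rule, an antiderivative is F(y) = -y**7/7 + 5*y**6/6 + 2*y**2 - 4*y - 2/y**2.
Then F(5) - F(1) = (1984541/1050) - (-139/42) = 331336/175.

331336/175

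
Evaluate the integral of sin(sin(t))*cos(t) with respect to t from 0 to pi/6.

Let u = sin(t), so du = cos(t) dt. When t = 0, u = 0; when t = pi/6, u = 1/2.
The integral becomes ∫ sin(u) du from 0 to 1/2, with antiderivative -cos(u).
Back in t: F(t) = -cos(sin(t)).
Then F(pi/6) - F(0) = (-cos(1/2)) - (-1) = 1 - cos(1/2).

1 - cos(1/2)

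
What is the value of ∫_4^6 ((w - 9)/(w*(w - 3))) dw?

log(3/8)

Factor the denominator: w**2 - 3*w = w(w - 3).
Partial fractions: (w - 9)/(w*(w - 3)) = 3/w - 2/(w - 3).
An antiderivative is F(w) = 3*log(w) - 2*log(w - 3).
Then F(6) - F(4) = (log(24)) - (log(64)) = log(3/8).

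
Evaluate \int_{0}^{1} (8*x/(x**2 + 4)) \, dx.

Let u = x**2 + 4, so du = 2*x dx. When x = 0, u = 4; when x = 1, u = 5.
The integral becomes 4·∫ 1/u du from 4 to 5, with antiderivative 4*log(u).
Back in x: F(x) = 4*log(x**2 + 4).
Then F(1) - F(0) = (4*log(5)) - (8*log(2)) = -8*log(2) + 4*log(5).

-8*log(2) + 4*log(5)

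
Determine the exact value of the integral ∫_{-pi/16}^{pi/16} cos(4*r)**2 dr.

1/8 + pi/16

Use the identity cos^2(4*r) = (1 + cos(8*r))/2.
An antiderivative is F(r) = r/2 + sin(8*r)/16.
Then F(pi/16) - F(-pi/16) = (1/16 + pi/32) - (-pi/32 - 1/16) = 1/8 + pi/16.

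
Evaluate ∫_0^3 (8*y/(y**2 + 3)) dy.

8*log(2)

Let u = y**2 + 3, so du = 2*y dy. When y = 0, u = 3; when y = 3, u = 12.
The integral becomes 4·∫ 1/u du from 3 to 12, with antiderivative 4*log(u).
Back in y: F(y) = 4*log(y**2 + 3).
Then F(3) - F(0) = (4*log(3) + 8*log(2)) - (log(81)) = 8*log(2).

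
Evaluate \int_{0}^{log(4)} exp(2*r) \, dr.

15/2

An antiderivative is F(r) = exp(2*r)/2.
Then F(log(4)) - F(0) = (8) - (1/2) = 15/2.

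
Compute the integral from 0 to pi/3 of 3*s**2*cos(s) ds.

Integrate by parts twice (u = s^2, dv = 3*cos(s) ds).
An antiderivative is F(s) = 3*s**2*sin(s) + 6*s*cos(s) - 6*sin(s).
Then F(pi/3) - F(0) = (-3*sqrt(3) + sqrt(3)*pi**2/6 + pi) - (0) = -3*sqrt(3) + sqrt(3)*pi**2/6 + pi.

-3*sqrt(3) + sqrt(3)*pi**2/6 + pi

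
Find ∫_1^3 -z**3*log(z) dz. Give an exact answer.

5 - 81*log(3)/4

Integrate by parts once (u = ln z, dv = -z**3 dz).
An antiderivative is F(z) = -z**4*(4*log(z) - 1)/16.
Then F(3) - F(1) = (81/16 - 81*log(3)/4) - (1/16) = 5 - 81*log(3)/4.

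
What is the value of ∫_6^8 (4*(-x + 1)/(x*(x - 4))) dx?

Factor the denominator: x**2 - 4*x = x(x - 4).
Partial fractions: 4*(-x + 1)/(x*(x - 4)) = -1/x - 3/(x - 4).
An antiderivative is F(x) = -log(x) - 3*log(x - 4).
Then F(8) - F(6) = (-9*log(2)) - (-log(48)) = log(3/32).

log(3/32)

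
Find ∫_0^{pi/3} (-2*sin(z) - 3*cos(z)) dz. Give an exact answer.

An antiderivative is F(z) = -3*sin(z) + 2*cos(z).
Then F(pi/3) - F(0) = (1 - 3*sqrt(3)/2) - (2) = -3*sqrt(3)/2 - 1.

-3*sqrt(3)/2 - 1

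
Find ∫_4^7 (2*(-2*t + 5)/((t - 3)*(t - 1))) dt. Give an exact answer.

Factor the denominator: t**2 - 4*t + 3 = (t - 1)(t - 3).
Partial fractions: 2*(-2*t + 5)/((t - 3)*(t - 1)) = -3/(t - 1) - 1/(t - 3).
An antiderivative is F(t) = -log(t - 3) - 3*log(t - 1).
Then F(7) - F(4) = (-5*log(2) - 3*log(3)) - (-log(27)) = -log(32).

-log(32)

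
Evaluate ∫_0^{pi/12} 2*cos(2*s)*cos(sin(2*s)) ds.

Let u = sin(2*s), so du = 2*cos(2*s) ds. When s = 0, u = 0; when s = pi/12, u = 1/2.
The integral becomes ∫ cos(u) du from 0 to 1/2, with antiderivative sin(u).
Back in s: F(s) = sin(sin(2*s)).
Then F(pi/12) - F(0) = (sin(1/2)) - (0) = sin(1/2).

sin(1/2)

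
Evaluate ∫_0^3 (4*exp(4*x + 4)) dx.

Let u = 4*x + 4, so du = 4 dx. When x = 0, u = 4; when x = 3, u = 16.
The integral becomes ∫ exp(u) du from 4 to 16, with antiderivative exp(u).
Back in x: F(x) = exp(4*x + 4).
Then F(3) - F(0) = (exp(16)) - (exp(4)) = -exp(4) + exp(16).

-exp(4) + exp(16)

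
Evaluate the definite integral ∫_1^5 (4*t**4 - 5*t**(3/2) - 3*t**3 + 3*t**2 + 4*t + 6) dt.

By the power rule, an antiderivative is F(t) = -2*t**(5/2) + 4*t**5/5 - 3*t**4/4 + t**3 + 2*t**2 + 6*t.
Then F(5) - F(1) = (8945/4 - 50*sqrt(5)) - (141/20) = 11146/5 - 50*sqrt(5).

11146/5 - 50*sqrt(5)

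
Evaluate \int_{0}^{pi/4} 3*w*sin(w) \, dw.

Integrate by parts once (u = w, dv = 3*sin(w) dw).
An antiderivative is F(w) = -3*w*cos(w) + 3*sin(w).
Then F(pi/4) - F(0) = (3*sqrt(2)*(4 - pi)/8) - (0) = 3*sqrt(2)*(4 - pi)/8.

3*sqrt(2)*(4 - pi)/8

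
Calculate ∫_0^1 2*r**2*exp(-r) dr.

4 - 10*exp(-1)

Integrate by parts twice (u = r^2, dv = 2*exp(-r) dr).
An antiderivative is F(r) = (-2*r**2 - 4*r - 4)*exp(-r).
Then F(1) - F(0) = (-10*exp(-1)) - (-4) = 4 - 10*exp(-1).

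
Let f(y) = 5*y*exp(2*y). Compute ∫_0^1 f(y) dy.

5/4 + 5*exp(2)/4

Integrate by parts once (u = y, dv = 5*exp(2*y) dy).
An antiderivative is F(y) = (10*y - 5)*exp(2*y)/4.
Then F(1) - F(0) = (5*exp(2)/4) - (-5/4) = 5/4 + 5*exp(2)/4.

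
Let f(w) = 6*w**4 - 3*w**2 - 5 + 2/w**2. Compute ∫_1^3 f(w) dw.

By the power rule, an antiderivative is F(w) = 6*w**5/5 - w**3 - 5*w - 2/w.
Then F(3) - F(1) = (3734/15) - (-34/5) = 3836/15.

3836/15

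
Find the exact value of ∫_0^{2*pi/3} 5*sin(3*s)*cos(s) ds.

45/16

Use the identity sin(3*s)cos(s) = [sin(4*s) + sin(2*s)]/2.
An antiderivative is F(s) = -5*cos(2*s)/4 - 5*cos(4*s)/8.
Then F(2*pi/3) - F(0) = (15/16) - (-15/8) = 45/16.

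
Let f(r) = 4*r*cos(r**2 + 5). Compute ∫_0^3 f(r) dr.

-2*sin(5) + 2*sin(14)

Let u = r**2 + 5, so du = 2*r dr. When r = 0, u = 5; when r = 3, u = 14.
The integral becomes 2·∫ cos(u) du from 5 to 14, with antiderivative 2*sin(u).
Back in r: F(r) = 2*sin(r**2 + 5).
Then F(3) - F(0) = (2*sin(14)) - (2*sin(5)) = -2*sin(5) + 2*sin(14).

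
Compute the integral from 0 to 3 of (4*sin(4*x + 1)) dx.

Let u = 4*x + 1, so du = 4 dx. When x = 0, u = 1; when x = 3, u = 13.
The integral becomes ∫ sin(u) du from 1 to 13, with antiderivative -cos(u).
Back in x: F(x) = -cos(4*x + 1).
Then F(3) - F(0) = (-cos(13)) - (-cos(1)) = -cos(13) + cos(1).

-cos(13) + cos(1)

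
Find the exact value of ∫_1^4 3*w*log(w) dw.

Integrate by parts once (u = ln w, dv = 3*w dw).
An antiderivative is F(w) = 3*w**2*(2*log(w) - 1)/4.
Then F(4) - F(1) = (-12 + 48*log(2)) - (-3/4) = -45/4 + 48*log(2).

-45/4 + 48*log(2)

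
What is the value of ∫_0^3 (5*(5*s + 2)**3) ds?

83505/4

Let u = 5*s + 2, so du = 5 ds. When s = 0, u = 2; when s = 3, u = 17.
The integral becomes ∫ u**3 du from 2 to 17, with antiderivative u**4/4.
Back in s: F(s) = (5*s + 2)**4/4.
Then F(3) - F(0) = (83521/4) - (4) = 83505/4.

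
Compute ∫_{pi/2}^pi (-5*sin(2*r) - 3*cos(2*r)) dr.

An antiderivative is F(r) = -3*sin(2*r)/2 + 5*cos(2*r)/2.
Then F(pi) - F(pi/2) = (5/2) - (-5/2) = 5.

5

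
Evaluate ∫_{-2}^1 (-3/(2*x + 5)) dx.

An antiderivative is F(x) = -3*log(2*x + 5)/2.
Then F(1) - F(-2) = (-3*log(7)/2) - (0) = -3*log(7)/2.

-3*log(7)/2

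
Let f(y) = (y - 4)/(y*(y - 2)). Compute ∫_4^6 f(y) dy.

Factor the denominator: y**2 - 2*y = y(y - 2).
Partial fractions: (y - 4)/(y*(y - 2)) = 2/y - 1/(y - 2).
An antiderivative is F(y) = 2*log(y) - log(y - 2).
Then F(6) - F(4) = (log(9)) - (log(8)) = log(9/8).

log(9/8)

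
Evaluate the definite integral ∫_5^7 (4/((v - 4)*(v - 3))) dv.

Factor the denominator: v**2 - 7*v + 12 = (v - 3)(v - 4).
Partial fractions: 4/((v - 4)*(v - 3)) = -4/(v - 3) + 4/(v - 4).
An antiderivative is F(v) = 4*log(v - 4) - 4*log(v - 3).
Then F(7) - F(5) = (-8*log(2) + 4*log(3)) - (-log(16)) = log(81/16).

log(81/16)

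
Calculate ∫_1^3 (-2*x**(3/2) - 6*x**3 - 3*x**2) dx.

By the power rule, an antiderivative is F(x) = -4*x**(5/2)/5 - 3*x**4/2 - x**3.
Then F(3) - F(1) = (-297/2 - 36*sqrt(3)/5) - (-33/10) = -726/5 - 36*sqrt(3)/5.

-726/5 - 36*sqrt(3)/5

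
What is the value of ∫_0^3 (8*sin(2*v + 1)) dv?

-4*cos(7) + 4*cos(1)

Let u = 2*v + 1, so du = 2 dv. When v = 0, u = 1; when v = 3, u = 7.
The integral becomes 4·∫ sin(u) du from 1 to 7, with antiderivative -4*cos(u).
Back in v: F(v) = -4*cos(2*v + 1).
Then F(3) - F(0) = (-4*cos(7)) - (-4*cos(1)) = -4*cos(7) + 4*cos(1).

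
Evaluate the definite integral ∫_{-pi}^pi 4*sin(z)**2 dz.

4*pi

Use the identity sin^2(z) = (1 - cos(2*z))/2.
An antiderivative is F(z) = 2*z - sin(2*z).
Then F(pi) - F(-pi) = (2*pi) - (-2*pi) = 4*pi.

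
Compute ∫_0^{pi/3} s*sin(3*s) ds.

pi/9

Integrate by parts once (u = s, dv = sin(3*s) ds).
An antiderivative is F(s) = -s*cos(3*s)/3 + sin(3*s)/9.
Then F(pi/3) - F(0) = (pi/9) - (0) = pi/9.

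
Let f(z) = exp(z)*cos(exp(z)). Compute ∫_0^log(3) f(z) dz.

Let u = exp(z), so du = exp(z) dz. When z = 0, u = 1; when z = log(3), u = 3.
The integral becomes ∫ cos(u) du from 1 to 3, with antiderivative sin(u).
Back in z: F(z) = sin(exp(z)).
Then F(log(3)) - F(0) = (sin(3)) - (sin(1)) = -sin(1) + sin(3).

-sin(1) + sin(3)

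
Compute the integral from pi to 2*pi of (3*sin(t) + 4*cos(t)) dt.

An antiderivative is F(t) = 4*sin(t) - 3*cos(t).
Then F(2*pi) - F(pi) = (-3) - (3) = -6.

-6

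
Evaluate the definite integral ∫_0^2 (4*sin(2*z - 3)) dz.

2*cos(3) - 2*cos(1)

Let u = 2*z - 3, so du = 2 dz. When z = 0, u = -3; when z = 2, u = 1.
The integral becomes 2·∫ sin(u) du from -3 to 1, with antiderivative -2*cos(u).
Back in z: F(z) = -2*cos(2*z - 3).
Then F(2) - F(0) = (-2*cos(1)) - (-2*cos(3)) = 2*cos(3) - 2*cos(1).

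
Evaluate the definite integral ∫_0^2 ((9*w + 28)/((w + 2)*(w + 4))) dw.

Factor the denominator: w**2 + 6*w + 8 = (w + 4)(w + 2).
Partial fractions: (9*w + 28)/((w + 2)*(w + 4)) = 4/(w + 4) + 5/(w + 2).
An antiderivative is F(w) = 5*log(w + 2) + 4*log(w + 4).
Then F(2) - F(0) = (4*log(3) + 14*log(2)) - (13*log(2)) = log(2) + 4*log(3).

log(2) + 4*log(3)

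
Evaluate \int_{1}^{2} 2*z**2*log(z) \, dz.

-14/9 + 16*log(2)/3

Integrate by parts once (u = ln z, dv = 2*z**2 dz).
An antiderivative is F(z) = 2*z**3*(3*log(z) - 1)/9.
Then F(2) - F(1) = (-16/9 + 16*log(2)/3) - (-2/9) = -14/9 + 16*log(2)/3.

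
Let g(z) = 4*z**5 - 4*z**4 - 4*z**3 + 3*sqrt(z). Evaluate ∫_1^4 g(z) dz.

By the power rule, an antiderivative is F(z) = 2*z**6/3 - 4*z**5/5 - z**4 + 2*z**(3/2).
Then F(4) - F(1) = (25072/15) - (13/15) = 8353/5.

8353/5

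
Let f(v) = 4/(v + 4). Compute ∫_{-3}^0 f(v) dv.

An antiderivative is F(v) = 4*log(v + 4).
Then F(0) - F(-3) = (8*log(2)) - (0) = 8*log(2).

8*log(2)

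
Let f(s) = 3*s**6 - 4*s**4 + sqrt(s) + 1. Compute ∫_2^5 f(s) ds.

By the power rule, an antiderivative is F(s) = 3*s**7/7 - 4*s**5/5 + 2*s**(3/2)/3 + s.
Then F(5) - F(2) = (10*sqrt(5)/3 + 216910/7) - (4*sqrt(2)/3 + 1094/35) = -4*sqrt(2)/3 + 10*sqrt(5)/3 + 1083456/35.

-4*sqrt(2)/3 + 10*sqrt(5)/3 + 1083456/35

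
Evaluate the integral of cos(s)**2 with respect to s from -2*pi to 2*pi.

Use the identity cos^2(s) = (1 + cos(2*s))/2.
An antiderivative is F(s) = s/2 + sin(2*s)/4.
Then F(2*pi) - F(-2*pi) = (pi) - (-pi) = 2*pi.

2*pi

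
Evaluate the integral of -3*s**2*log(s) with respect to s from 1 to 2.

7/3 - 8*log(2)

Integrate by parts once (u = ln s, dv = -3*s**2 ds).
An antiderivative is F(s) = -s**3*(3*log(s) - 1)/3.
Then F(2) - F(1) = (8/3 - 8*log(2)) - (1/3) = 7/3 - 8*log(2).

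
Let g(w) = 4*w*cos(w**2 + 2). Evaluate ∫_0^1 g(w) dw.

Let u = w**2 + 2, so du = 2*w dw. When w = 0, u = 2; when w = 1, u = 3.
The integral becomes 2·∫ cos(u) du from 2 to 3, with antiderivative 2*sin(u).
Back in w: F(w) = 2*sin(w**2 + 2).
Then F(1) - F(0) = (2*sin(3)) - (2*sin(2)) = -2*sin(2) + 2*sin(3).

-2*sin(2) + 2*sin(3)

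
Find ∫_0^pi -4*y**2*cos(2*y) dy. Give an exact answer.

-2*pi

Integrate by parts twice (u = y^2, dv = -4*cos(2*y) dy).
An antiderivative is F(y) = -2*y**2*sin(2*y) - 2*y*cos(2*y) + sin(2*y).
Then F(pi) - F(0) = (-2*pi) - (0) = -2*pi.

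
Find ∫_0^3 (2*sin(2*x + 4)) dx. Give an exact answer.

cos(4) - cos(10)

Let u = 2*x + 4, so du = 2 dx. When x = 0, u = 4; when x = 3, u = 10.
The integral becomes ∫ sin(u) du from 4 to 10, with antiderivative -cos(u).
Back in x: F(x) = -cos(2*x + 4).
Then F(3) - F(0) = (-cos(10)) - (-cos(4)) = cos(4) - cos(10).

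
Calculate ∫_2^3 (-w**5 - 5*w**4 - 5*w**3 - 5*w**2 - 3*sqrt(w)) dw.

By the power rule, an antiderivative is F(w) = -w**6/6 - w**5 - 5*w**4/4 - 2*w**(3/2) - 5*w**3/3.
Then F(3) - F(2) = (-2043/4 - 6*sqrt(3)) - (-76 - 4*sqrt(2)) = -1739/4 - 6*sqrt(3) + 4*sqrt(2).

-1739/4 - 6*sqrt(3) + 4*sqrt(2)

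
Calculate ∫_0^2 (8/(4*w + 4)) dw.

log(9)

Let u = 4*w + 4, so du = 4 dw. When w = 0, u = 4; when w = 2, u = 12.
The integral becomes 2·∫ 1/u du from 4 to 12, with antiderivative 2*log(u).
Back in w: F(w) = 2*log(4*w + 4).
Then F(2) - F(0) = (2*log(3) + 4*log(2)) - (log(16)) = log(9).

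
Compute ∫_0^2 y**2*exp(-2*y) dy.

(-13 + exp(4))*exp(-4)/4

Integrate by parts twice (u = y^2, dv = exp(-2*y) dy).
An antiderivative is F(y) = (-2*y**2 - 2*y - 1)*exp(-2*y)/4.
Then F(2) - F(0) = (-13*exp(-4)/4) - (-1/4) = (-13 + exp(4))*exp(-4)/4.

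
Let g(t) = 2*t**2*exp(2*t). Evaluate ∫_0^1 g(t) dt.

Integrate by parts twice (u = t^2, dv = 2*exp(2*t) dt).
An antiderivative is F(t) = (2*t**2 - 2*t + 1)*exp(2*t)/2.
Then F(1) - F(0) = (exp(2)/2) - (1/2) = -1/2 + exp(2)/2.

-1/2 + exp(2)/2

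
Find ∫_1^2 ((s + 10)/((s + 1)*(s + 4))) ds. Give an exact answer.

log(75/32)

Factor the denominator: s**2 + 5*s + 4 = (s + 4)(s + 1).
Partial fractions: (s + 10)/((s + 1)*(s + 4)) = -2/(s + 4) + 3/(s + 1).
An antiderivative is F(s) = 3*log(s + 1) - 2*log(s + 4).
Then F(2) - F(1) = (log(3/4)) - (log(8/25)) = log(75/32).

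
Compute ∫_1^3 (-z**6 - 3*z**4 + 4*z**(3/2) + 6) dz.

-15648/35 + 72*sqrt(3)/5

By the power rule, an antiderivative is F(z) = -z**7/7 + 8*z**(5/2)/5 - 3*z**5/5 + 6*z.
Then F(3) - F(1) = (-15408/35 + 72*sqrt(3)/5) - (48/7) = -15648/35 + 72*sqrt(3)/5.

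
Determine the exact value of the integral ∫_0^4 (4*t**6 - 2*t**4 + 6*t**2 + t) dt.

By the power rule, an antiderivative is F(t) = 4*t**7/7 - 2*t**5/5 + 2*t**3 + t**2/2.
Then F(4) - F(0) = (318104/35) - (0) = 318104/35.

318104/35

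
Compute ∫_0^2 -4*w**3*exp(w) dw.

-8*exp(2) - 24

Integrate by parts 3 times (u = w^3, dv = -4*exp(w) dw).
An antiderivative is F(w) = (-4*w**3 + 12*w**2 - 24*w + 24)*exp(w).
Then F(2) - F(0) = (-8*exp(2)) - (24) = -8*exp(2) - 24.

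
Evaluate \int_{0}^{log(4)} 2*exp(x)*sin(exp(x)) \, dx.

2*cos(1) - 2*cos(4)

Let u = exp(x), so du = exp(x) dx. When x = 0, u = 1; when x = log(4), u = 4.
The integral becomes 2·∫ sin(u) du from 1 to 4, with antiderivative -2*cos(u).
Back in x: F(x) = -2*cos(exp(x)).
Then F(log(4)) - F(0) = (-2*cos(4)) - (-2*cos(1)) = 2*cos(1) - 2*cos(4).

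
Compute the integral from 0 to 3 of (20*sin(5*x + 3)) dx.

4*cos(3) - 4*cos(18)

Let u = 5*x + 3, so du = 5 dx. When x = 0, u = 3; when x = 3, u = 18.
The integral becomes 4·∫ sin(u) du from 3 to 18, with antiderivative -4*cos(u).
Back in x: F(x) = -4*cos(5*x + 3).
Then F(3) - F(0) = (-4*cos(18)) - (-4*cos(3)) = 4*cos(3) - 4*cos(18).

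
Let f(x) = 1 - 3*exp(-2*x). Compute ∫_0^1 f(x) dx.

(3 - exp(2))*exp(-2)/2

An antiderivative is F(x) = x + 3*exp(-2*x)/2.
Then F(1) - F(0) = (3*exp(-2)/2 + 1) - (3/2) = (3 - exp(2))*exp(-2)/2.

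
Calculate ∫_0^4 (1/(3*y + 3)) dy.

An antiderivative is F(y) = log(3*y + 3)/3.
Then F(4) - F(0) = (log(15)/3) - (log(3)/3) = log(5)/3.

log(5)/3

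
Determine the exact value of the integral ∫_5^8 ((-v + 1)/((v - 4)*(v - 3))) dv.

-8*log(2) + 2*log(5)

Factor the denominator: v**2 - 7*v + 12 = (v - 3)(v - 4).
Partial fractions: (-v + 1)/((v - 4)*(v - 3)) = 2/(v - 3) - 3/(v - 4).
An antiderivative is F(v) = -3*log(v - 4) + 2*log(v - 3).
Then F(8) - F(5) = (log(25/64)) - (log(4)) = -8*log(2) + 2*log(5).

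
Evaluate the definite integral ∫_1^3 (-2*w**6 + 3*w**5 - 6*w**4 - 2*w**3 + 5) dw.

By the power rule, an antiderivative is F(w) = -2*w**7/7 + w**6/2 - 6*w**5/5 - w**4/2 + 5*w.
Then F(3) - F(1) = (-20211/35) - (123/35) = -20334/35.

-20334/35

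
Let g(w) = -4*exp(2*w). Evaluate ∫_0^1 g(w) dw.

2 - 2*exp(2)

An antiderivative is F(w) = -2*exp(2*w).
Then F(1) - F(0) = (-2*exp(2)) - (-2) = 2 - 2*exp(2).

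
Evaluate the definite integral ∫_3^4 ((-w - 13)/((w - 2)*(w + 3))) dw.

Factor the denominator: w**2 + w - 6 = (w + 3)(w - 2).
Partial fractions: (-w - 13)/((w - 2)*(w + 3)) = 2/(w + 3) - 3/(w - 2).
An antiderivative is F(w) = -3*log(w - 2) + 2*log(w + 3).
Then F(4) - F(3) = (log(49/8)) - (log(36)) = -5*log(2) - 2*log(3) + 2*log(7).

-5*log(2) - 2*log(3) + 2*log(7)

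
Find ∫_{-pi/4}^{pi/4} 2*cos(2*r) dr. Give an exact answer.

2

An antiderivative is F(r) = sin(2*r).
Then F(pi/4) - F(-pi/4) = (1) - (-1) = 2.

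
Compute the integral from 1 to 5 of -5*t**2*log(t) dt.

Integrate by parts once (u = ln t, dv = -5*t**2 dt).
An antiderivative is F(t) = -5*t**3*(3*log(t) - 1)/9.
Then F(5) - F(1) = (625/9 - 625*log(5)/3) - (5/9) = 620/9 - 625*log(5)/3.

620/9 - 625*log(5)/3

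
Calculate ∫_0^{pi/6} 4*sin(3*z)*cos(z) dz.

5/4

Use the identity sin(3*z)cos(z) = [sin(4*z) + sin(2*z)]/2.
An antiderivative is F(z) = -cos(2*z) - cos(4*z)/2.
Then F(pi/6) - F(0) = (-1/4) - (-3/2) = 5/4.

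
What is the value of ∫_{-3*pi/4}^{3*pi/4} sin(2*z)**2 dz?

Use the identity sin^2(2*z) = (1 - cos(4*z))/2.
An antiderivative is F(z) = z/2 - sin(4*z)/8.
Then F(3*pi/4) - F(-3*pi/4) = (3*pi/8) - (-3*pi/8) = 3*pi/4.

3*pi/4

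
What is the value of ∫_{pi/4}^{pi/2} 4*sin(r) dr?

An antiderivative is F(r) = -4*cos(r).
Then F(pi/2) - F(pi/4) = (0) - (-2*sqrt(2)) = 2*sqrt(2).

2*sqrt(2)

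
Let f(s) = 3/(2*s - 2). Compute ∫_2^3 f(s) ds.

3*log(2)/2

An antiderivative is F(s) = 3*log(2*s - 2)/2.
Then F(3) - F(2) = (log(8)) - (3*log(2)/2) = 3*log(2)/2.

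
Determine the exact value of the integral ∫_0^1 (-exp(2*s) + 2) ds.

5/2 - exp(2)/2

An antiderivative is F(s) = -exp(2*s)/2 + 2*s.
Then F(1) - F(0) = (2 - exp(2)/2) - (-1/2) = 5/2 - exp(2)/2.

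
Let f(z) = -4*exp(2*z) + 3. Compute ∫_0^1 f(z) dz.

5 - 2*exp(2)

An antiderivative is F(z) = -2*exp(2*z) + 3*z.
Then F(1) - F(0) = (3 - 2*exp(2)) - (-2) = 5 - 2*exp(2).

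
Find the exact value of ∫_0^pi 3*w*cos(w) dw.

-6

Integrate by parts once (u = w, dv = 3*cos(w) dw).
An antiderivative is F(w) = 3*w*sin(w) + 3*cos(w).
Then F(pi) - F(0) = (-3) - (3) = -6.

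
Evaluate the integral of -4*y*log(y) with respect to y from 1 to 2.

Integrate by parts once (u = ln y, dv = -4*y dy).
An antiderivative is F(y) = -y**2*(2*log(y) - 1).
Then F(2) - F(1) = (4 - 8*log(2)) - (1) = 3 - 8*log(2).

3 - 8*log(2)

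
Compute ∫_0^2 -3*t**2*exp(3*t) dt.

2/9 - 26*exp(6)/9

Integrate by parts twice (u = t^2, dv = -3*exp(3*t) dt).
An antiderivative is F(t) = (-9*t**2 + 6*t - 2)*exp(3*t)/9.
Then F(2) - F(0) = (-26*exp(6)/9) - (-2/9) = 2/9 - 26*exp(6)/9.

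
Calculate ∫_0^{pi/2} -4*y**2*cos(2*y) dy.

Integrate by parts twice (u = y^2, dv = -4*cos(2*y) dy).
An antiderivative is F(y) = -2*y**2*sin(2*y) - 2*y*cos(2*y) + sin(2*y).
Then F(pi/2) - F(0) = (pi) - (0) = pi.

pi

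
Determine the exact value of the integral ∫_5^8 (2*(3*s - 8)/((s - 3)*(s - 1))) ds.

-11*log(2) + log(5) + 5*log(7)

Factor the denominator: s**2 - 4*s + 3 = (s - 1)(s - 3).
Partial fractions: 2*(3*s - 8)/((s - 3)*(s - 1)) = 5/(s - 1) + 1/(s - 3).
An antiderivative is F(s) = log(s - 3) + 5*log(s - 1).
Then F(8) - F(5) = (log(5) + 5*log(7)) - (11*log(2)) = -11*log(2) + log(5) + 5*log(7).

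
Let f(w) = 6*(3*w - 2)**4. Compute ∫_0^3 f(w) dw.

33678/5

Let u = 3*w - 2, so du = 3 dw. When w = 0, u = -2; when w = 3, u = 7.
The integral becomes 2·∫ u**4 du from -2 to 7, with antiderivative 2*u**5/5.
Back in w: F(w) = 2*(3*w - 2)**5/5.
Then F(3) - F(0) = (33614/5) - (-64/5) = 33678/5.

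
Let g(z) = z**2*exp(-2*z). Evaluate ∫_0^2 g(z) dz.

Integrate by parts twice (u = z^2, dv = exp(-2*z) dz).
An antiderivative is F(z) = (-2*z**2 - 2*z - 1)*exp(-2*z)/4.
Then F(2) - F(0) = (-13*exp(-4)/4) - (-1/4) = (-13 + exp(4))*exp(-4)/4.

(-13 + exp(4))*exp(-4)/4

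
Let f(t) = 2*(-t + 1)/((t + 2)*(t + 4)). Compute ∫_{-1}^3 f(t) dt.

Factor the denominator: t**2 + 6*t + 8 = (t + 4)(t + 2).
Partial fractions: 2*(-t + 1)/((t + 2)*(t + 4)) = -5/(t + 4) + 3/(t + 2).
An antiderivative is F(t) = 3*log(t + 2) - 5*log(t + 4).
Then F(3) - F(-1) = (-5*log(7) + 3*log(5)) - (-5*log(3)) = -5*log(7) + 3*log(5) + 5*log(3).

-5*log(7) + 3*log(5) + 5*log(3)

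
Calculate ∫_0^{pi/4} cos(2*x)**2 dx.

Use the identity cos^2(2*x) = (1 + cos(4*x))/2.
An antiderivative is F(x) = x/2 + sin(4*x)/8.
Then F(pi/4) - F(0) = (pi/8) - (0) = pi/8.

pi/8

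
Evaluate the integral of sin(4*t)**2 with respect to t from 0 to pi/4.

pi/8

Use the identity sin^2(4*t) = (1 - cos(8*t))/2.
An antiderivative is F(t) = t/2 - sin(8*t)/16.
Then F(pi/4) - F(0) = (pi/8) - (0) = pi/8.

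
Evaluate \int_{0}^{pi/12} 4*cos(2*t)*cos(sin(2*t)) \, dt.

Let u = sin(2*t), so du = 2*cos(2*t) dt. When t = 0, u = 0; when t = pi/12, u = 1/2.
The integral becomes 2·∫ cos(u) du from 0 to 1/2, with antiderivative 2*sin(u).
Back in t: F(t) = 2*sin(sin(2*t)).
Then F(pi/12) - F(0) = (2*sin(1/2)) - (0) = 2*sin(1/2).

2*sin(1/2)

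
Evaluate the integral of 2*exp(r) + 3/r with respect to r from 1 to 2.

An antiderivative is F(r) = 2*exp(r) + 3*log(r).
Then F(2) - F(1) = (log(8) + 2*exp(2)) - (2*exp(1)) = -2*exp(1) + log(8) + 2*exp(2).

-2*exp(1) + log(8) + 2*exp(2)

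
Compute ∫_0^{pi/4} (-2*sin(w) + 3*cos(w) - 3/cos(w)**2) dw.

-5 + 5*sqrt(2)/2

An antiderivative is F(w) = 3*sin(w) + 2*cos(w) - 3*tan(w).
Then F(pi/4) - F(0) = (-3 + 5*sqrt(2)/2) - (2) = -5 + 5*sqrt(2)/2.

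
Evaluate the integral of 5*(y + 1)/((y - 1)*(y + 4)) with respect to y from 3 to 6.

-3*log(7) + log(2) + 5*log(5)

Factor the denominator: y**2 + 3*y - 4 = (y + 4)(y - 1).
Partial fractions: 5*(y + 1)/((y - 1)*(y + 4)) = 3/(y + 4) + 2/(y - 1).
An antiderivative is F(y) = 2*log(y - 1) + 3*log(y + 4).
Then F(6) - F(3) = (3*log(2) + 5*log(5)) - (2*log(2) + 3*log(7)) = -3*log(7) + log(2) + 5*log(5).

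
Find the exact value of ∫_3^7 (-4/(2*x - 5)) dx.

-log(81)

An antiderivative is F(x) = -2*log(2*x - 5).
Then F(7) - F(3) = (-log(81)) - (0) = -log(81).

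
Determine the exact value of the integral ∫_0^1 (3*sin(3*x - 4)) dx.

Let u = 3*x - 4, so du = 3 dx. When x = 0, u = -4; when x = 1, u = -1.
The integral becomes ∫ sin(u) du from -4 to -1, with antiderivative -cos(u).
Back in x: F(x) = -cos(3*x - 4).
Then F(1) - F(0) = (-cos(1)) - (-cos(4)) = cos(4) - cos(1).

cos(4) - cos(1)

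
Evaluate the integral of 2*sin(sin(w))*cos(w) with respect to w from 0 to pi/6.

Let u = sin(w), so du = cos(w) dw. When w = 0, u = 0; when w = pi/6, u = 1/2.
The integral becomes 2·∫ sin(u) du from 0 to 1/2, with antiderivative -2*cos(u).
Back in w: F(w) = -2*cos(sin(w)).
Then F(pi/6) - F(0) = (-2*cos(1/2)) - (-2) = 2 - 2*cos(1/2).

2 - 2*cos(1/2)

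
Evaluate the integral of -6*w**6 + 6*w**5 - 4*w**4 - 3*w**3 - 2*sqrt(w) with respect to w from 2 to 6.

By the power rule, an antiderivative is F(w) = -6*w**7/7 + w**6 - 4*w**5/5 - 3*w**4/4 - 4*w**(3/2)/3.
Then F(6) - F(2) = (-7016868/35 - 8*sqrt(6)) - (-2916/35 - 8*sqrt(2)/3) = -7013952/35 - 8*sqrt(6) + 8*sqrt(2)/3.

-7013952/35 - 8*sqrt(6) + 8*sqrt(2)/3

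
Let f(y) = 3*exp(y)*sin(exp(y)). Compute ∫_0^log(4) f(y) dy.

3*cos(1) - 3*cos(4)

Let u = exp(y), so du = exp(y) dy. When y = 0, u = 1; when y = log(4), u = 4.
The integral becomes 3·∫ sin(u) du from 1 to 4, with antiderivative -3*cos(u).
Back in y: F(y) = -3*cos(exp(y)).
Then F(log(4)) - F(0) = (-3*cos(4)) - (-3*cos(1)) = 3*cos(1) - 3*cos(4).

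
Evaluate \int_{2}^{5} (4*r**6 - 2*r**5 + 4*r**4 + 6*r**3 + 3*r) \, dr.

1498074/35

By the power rule, an antiderivative is F(r) = 4*r**7/7 - r**6/3 + 4*r**5/5 + 3*r**4/2 + 3*r**2/2.
Then F(5) - F(2) = (901100/21) - (11278/105) = 1498074/35.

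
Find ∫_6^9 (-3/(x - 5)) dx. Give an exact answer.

-log(64)

An antiderivative is F(x) = -3*log(x - 5).
Then F(9) - F(6) = (-log(64)) - (0) = -log(64).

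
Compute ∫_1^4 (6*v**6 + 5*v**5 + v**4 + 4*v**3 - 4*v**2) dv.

By the power rule, an antiderivative is F(v) = 6*v**7/7 + 5*v**6/6 + v**5/5 + v**4 - 4*v**3/3.
Then F(4) - F(1) = (624128/35) - (109/70) = 1248147/70.

1248147/70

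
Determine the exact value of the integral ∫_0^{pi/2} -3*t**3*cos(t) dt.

-18 - 3*pi**3/8 + 9*pi

Integrate by parts 3 times (u = t^3, dv = -3*cos(t) dt).
An antiderivative is F(t) = -3*t**3*sin(t) - 9*t**2*cos(t) + 18*t*sin(t) + 18*cos(t).
Then F(pi/2) - F(0) = (3*pi*(24 - pi**2)/8) - (18) = -18 - 3*pi**3/8 + 9*pi.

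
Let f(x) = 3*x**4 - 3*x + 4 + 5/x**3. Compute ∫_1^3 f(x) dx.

6454/45

By the power rule, an antiderivative is F(x) = 3*x**5/5 - 3*x**2/2 + 4*x - 5/(2*x**2).
Then F(3) - F(1) = (6481/45) - (3/5) = 6454/45.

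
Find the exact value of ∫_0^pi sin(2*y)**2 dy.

Use the identity sin^2(2*y) = (1 - cos(4*y))/2.
An antiderivative is F(y) = y/2 - sin(4*y)/8.
Then F(pi) - F(0) = (pi/2) - (0) = pi/2.

pi/2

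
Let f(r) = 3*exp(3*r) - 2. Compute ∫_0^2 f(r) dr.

-5 + exp(6)

An antiderivative is F(r) = exp(3*r) - 2*r.
Then F(2) - F(0) = (-4 + exp(6)) - (1) = -5 + exp(6).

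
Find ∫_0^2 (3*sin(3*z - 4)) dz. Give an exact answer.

cos(4) - cos(2)

Let u = 3*z - 4, so du = 3 dz. When z = 0, u = -4; when z = 2, u = 2.
The integral becomes ∫ sin(u) du from -4 to 2, with antiderivative -cos(u).
Back in z: F(z) = -cos(3*z - 4).
Then F(2) - F(0) = (-cos(2)) - (-cos(4)) = cos(4) - cos(2).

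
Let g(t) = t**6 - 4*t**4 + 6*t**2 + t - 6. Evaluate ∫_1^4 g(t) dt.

114627/70

By the power rule, an antiderivative is F(t) = t**7/7 - 4*t**5/5 + 2*t**3 + t**2/2 - 6*t.
Then F(4) - F(1) = (57168/35) - (-291/70) = 114627/70.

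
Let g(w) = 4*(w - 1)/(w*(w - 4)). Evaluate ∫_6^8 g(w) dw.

Factor the denominator: w**2 - 4*w = w(w - 4).
Partial fractions: 4*(w - 1)/(w*(w - 4)) = 1/w + 3/(w - 4).
An antiderivative is F(w) = log(w) + 3*log(w - 4).
Then F(8) - F(6) = (9*log(2)) - (log(48)) = log(32/3).

log(32/3)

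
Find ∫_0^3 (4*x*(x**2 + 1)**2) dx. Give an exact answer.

666

Let u = x**2 + 1, so du = 2*x dx. When x = 0, u = 1; when x = 3, u = 10.
The integral becomes 2·∫ u**2 du from 1 to 10, with antiderivative 2*u**3/3.
Back in x: F(x) = 2*(x**2 + 1)**3/3.
Then F(3) - F(0) = (2000/3) - (2/3) = 666.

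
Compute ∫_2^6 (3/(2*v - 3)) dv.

An antiderivative is F(v) = 3*log(2*v - 3)/2.
Then F(6) - F(2) = (log(27)) - (0) = log(27).

log(27)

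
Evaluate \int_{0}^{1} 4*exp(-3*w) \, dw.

An antiderivative is F(w) = -4*exp(-3*w)/3.
Then F(1) - F(0) = (-4*exp(-3)/3) - (-4/3) = 4/3 - 4*exp(-3)/3.

4/3 - 4*exp(-3)/3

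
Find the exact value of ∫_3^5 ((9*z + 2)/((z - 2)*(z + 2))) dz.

-4*log(5) + 5*log(3) + 4*log(7)

Factor the denominator: z**2 - 4 = (z + 2)(z - 2).
Partial fractions: (9*z + 2)/((z - 2)*(z + 2)) = 4/(z + 2) + 5/(z - 2).
An antiderivative is F(z) = 5*log(z - 2) + 4*log(z + 2).
Then F(5) - F(3) = (5*log(3) + 4*log(7)) - (4*log(5)) = -4*log(5) + 5*log(3) + 4*log(7).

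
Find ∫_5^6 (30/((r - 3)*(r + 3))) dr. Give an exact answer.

Factor the denominator: r**2 - 9 = (r + 3)(r - 3).
Partial fractions: 30/((r - 3)*(r + 3)) = -5/(r + 3) + 5/(r - 3).
An antiderivative is F(r) = 5*log(r - 3) - 5*log(r + 3).
Then F(6) - F(5) = (-5*log(3)) - (-10*log(2)) = -5*log(3) + 10*log(2).

-5*log(3) + 10*log(2)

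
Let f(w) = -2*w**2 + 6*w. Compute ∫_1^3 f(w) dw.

By the power rule, an antiderivative is F(w) = -2*w**3/3 + 3*w**2.
Then F(3) - F(1) = (9) - (7/3) = 20/3.

20/3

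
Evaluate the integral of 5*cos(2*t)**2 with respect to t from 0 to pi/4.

Use the identity cos^2(2*t) = (1 + cos(4*t))/2.
An antiderivative is F(t) = 5*t/2 + 5*sin(4*t)/8.
Then F(pi/4) - F(0) = (5*pi/8) - (0) = 5*pi/8.

5*pi/8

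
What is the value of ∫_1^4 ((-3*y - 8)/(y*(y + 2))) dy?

-7*log(2)

Factor the denominator: y**2 + 2*y = (y + 2)y.
Partial fractions: (-3*y - 8)/(y*(y + 2)) = 1/(y + 2) - 4/y.
An antiderivative is F(y) = -4*log(y) + log(y + 2).
Then F(4) - F(1) = (-7*log(2) + log(3)) - (log(3)) = -7*log(2).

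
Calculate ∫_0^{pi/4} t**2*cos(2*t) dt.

Integrate by parts twice (u = t^2, dv = cos(2*t) dt).
An antiderivative is F(t) = t**2*sin(2*t)/2 + t*cos(2*t)/2 - sin(2*t)/4.
Then F(pi/4) - F(0) = (-1/4 + pi**2/32) - (0) = -1/4 + pi**2/32.

-1/4 + pi**2/32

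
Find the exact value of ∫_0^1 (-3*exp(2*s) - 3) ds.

An antiderivative is F(s) = -3*exp(2*s)/2 - 3*s.
Then F(1) - F(0) = (-3*exp(2)/2 - 3) - (-3/2) = -3*exp(2)/2 - 3/2.

-3*exp(2)/2 - 3/2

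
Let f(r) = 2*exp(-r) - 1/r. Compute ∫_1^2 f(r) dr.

-log(2) - 2*exp(-2) + 2*exp(-1)

An antiderivative is F(r) = -log(r) - 2*exp(-r).
Then F(2) - F(1) = (-log(2) - 2*exp(-2)) - (-2*exp(-1)) = -log(2) - 2*exp(-2) + 2*exp(-1).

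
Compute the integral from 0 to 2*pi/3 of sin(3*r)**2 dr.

Use the identity sin^2(3*r) = (1 - cos(6*r))/2.
An antiderivative is F(r) = r/2 - sin(6*r)/12.
Then F(2*pi/3) - F(0) = (pi/3) - (0) = pi/3.

pi/3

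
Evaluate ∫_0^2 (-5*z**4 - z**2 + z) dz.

-98/3

By the power rule, an antiderivative is F(z) = -z**5 - z**3/3 + z**2/2.
Then F(2) - F(0) = (-98/3) - (0) = -98/3.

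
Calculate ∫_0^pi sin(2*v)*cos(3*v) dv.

-4/5

Use the identity sin(2*v)cos(3*v) = [sin(5*v) + sin(-v)]/2.
An antiderivative is F(v) = cos(v)/2 - cos(5*v)/10.
Then F(pi) - F(0) = (-2/5) - (2/5) = -4/5.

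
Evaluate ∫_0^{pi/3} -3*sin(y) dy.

-3/2

An antiderivative is F(y) = 3*cos(y).
Then F(pi/3) - F(0) = (3/2) - (3) = -3/2.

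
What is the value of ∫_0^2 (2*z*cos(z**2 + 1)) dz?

sin(5) - sin(1)

Let u = z**2 + 1, so du = 2*z dz. When z = 0, u = 1; when z = 2, u = 5.
The integral becomes ∫ cos(u) du from 1 to 5, with antiderivative sin(u).
Back in z: F(z) = sin(z**2 + 1).
Then F(2) - F(0) = (sin(5)) - (sin(1)) = sin(5) - sin(1).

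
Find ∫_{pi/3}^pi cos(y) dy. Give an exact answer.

An antiderivative is F(y) = sin(y).
Then F(pi) - F(pi/3) = (0) - (sqrt(3)/2) = -sqrt(3)/2.

-sqrt(3)/2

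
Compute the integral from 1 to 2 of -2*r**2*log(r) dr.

14/9 - 16*log(2)/3

Integrate by parts once (u = ln r, dv = -2*r**2 dr).
An antiderivative is F(r) = -2*r**3*(3*log(r) - 1)/9.
Then F(2) - F(1) = (16/9 - 16*log(2)/3) - (2/9) = 14/9 - 16*log(2)/3.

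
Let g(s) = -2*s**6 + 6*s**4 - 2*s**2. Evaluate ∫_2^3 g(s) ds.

By the power rule, an antiderivative is F(s) = -2*s**7/7 + 6*s**5/5 - 2*s**3/3.
Then F(3) - F(2) = (-12294/35) - (-368/105) = -36514/105.

-36514/105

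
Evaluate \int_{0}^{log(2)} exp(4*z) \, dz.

Let u = exp(z), so du = exp(z) dz. When z = 0, u = 1; when z = log(2), u = 2.
The integral becomes ∫ u**3 du from 1 to 2, with antiderivative u**4/4.
Back in z: F(z) = exp(4*z)/4.
Then F(log(2)) - F(0) = (4) - (1/4) = 15/4.

15/4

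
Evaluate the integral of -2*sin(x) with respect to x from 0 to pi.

-4

An antiderivative is F(x) = 2*cos(x).
Then F(pi) - F(0) = (-2) - (2) = -4.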